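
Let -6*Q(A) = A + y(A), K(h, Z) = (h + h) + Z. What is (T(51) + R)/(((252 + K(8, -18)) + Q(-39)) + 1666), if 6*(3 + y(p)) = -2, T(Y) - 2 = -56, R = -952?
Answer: -18108/34615 ≈ -0.52313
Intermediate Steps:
T(Y) = -54 (T(Y) = 2 - 56 = -54)
K(h, Z) = Z + 2*h (K(h, Z) = 2*h + Z = Z + 2*h)
y(p) = -10/3 (y(p) = -3 + (⅙)*(-2) = -3 - ⅓ = -10/3)
Q(A) = 5/9 - A/6 (Q(A) = -(A - 10/3)/6 = -(-10/3 + A)/6 = 5/9 - A/6)
(T(51) + R)/(((252 + K(8, -18)) + Q(-39)) + 1666) = (-54 - 952)/(((252 + (-18 + 2*8)) + (5/9 - ⅙*(-39))) + 1666) = -1006/(((252 + (-18 + 16)) + (5/9 + 13/2)) + 1666) = -1006/(((252 - 2) + 127/18) + 1666) = -1006/((250 + 127/18) + 1666) = -1006/(4627/18 + 1666) = -1006/34615/18 = -1006*18/34615 = -18108/34615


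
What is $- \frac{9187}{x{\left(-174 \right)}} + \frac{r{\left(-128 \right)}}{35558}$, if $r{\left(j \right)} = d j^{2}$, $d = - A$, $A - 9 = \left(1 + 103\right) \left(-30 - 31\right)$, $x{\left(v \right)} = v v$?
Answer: $\frac{1571049648647}{538277004} \approx 2918.7$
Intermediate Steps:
$x{\left(v \right)} = v^{2}$
$A = -6335$ ($A = 9 + \left(1 + 103\right) \left(-30 - 31\right) = 9 + 104 \left(-61\right) = 9 - 6344 = -6335$)
$d = 6335$ ($d = \left(-1\right) \left(-6335\right) = 6335$)
$r{\left(j \right)} = 6335 j^{2}$
$- \frac{9187}{x{\left(-174 \right)}} + \frac{r{\left(-128 \right)}}{35558} = - \frac{9187}{\left(-174\right)^{2}} + \frac{6335 \left(-128\right)^{2}}{35558} = - \frac{9187}{30276} + 6335 \cdot 16384 \cdot \frac{1}{35558} = \left(-9187\right) \frac{1}{30276} + 103792640 \cdot \frac{1}{35558} = - \frac{9187}{30276} + \frac{51896320}{17779} = \frac{1571049648647}{538277004}$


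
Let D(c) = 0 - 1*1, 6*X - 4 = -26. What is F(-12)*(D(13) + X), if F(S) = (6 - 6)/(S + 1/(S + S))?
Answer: 0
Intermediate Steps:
X = -11/3 (X = ⅔ + (⅙)*(-26) = ⅔ - 13/3 = -11/3 ≈ -3.6667)
D(c) = -1 (D(c) = 0 - 1 = -1)
F(S) = 0 (F(S) = 0/(S + 1/(2*S)) = 0)
F(-12)*(D(13) + X) = 0*(-1 - 11/3) = 0*(-14/3) = 0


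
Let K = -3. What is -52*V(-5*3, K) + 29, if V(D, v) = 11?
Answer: -543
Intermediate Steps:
-52*V(-5*3, K) + 29 = -52*11 + 29 = -572 + 29 = -543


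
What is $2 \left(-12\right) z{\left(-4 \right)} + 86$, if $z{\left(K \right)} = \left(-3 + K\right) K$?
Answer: $-586$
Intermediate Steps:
$z{\left(K \right)} = K \left(-3 + K\right)$
$2 \left(-12\right) z{\left(-4 \right)} + 86 = 2 \left(-12\right) \left(- 4 \left(-3 - 4\right)\right) + 86 = - 24 \left(\left(-4\right) \left(-7\right)\right) + 86 = \left(-24\right) 28 + 86 = -672 + 86 = -586$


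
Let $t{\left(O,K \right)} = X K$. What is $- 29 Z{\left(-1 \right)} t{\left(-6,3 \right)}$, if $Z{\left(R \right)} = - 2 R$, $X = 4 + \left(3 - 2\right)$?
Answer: $-870$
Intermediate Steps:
$X = 5$ ($X = 4 + 1 = 5$)
$t{\left(O,K \right)} = 5 K$
$- 29 Z{\left(-1 \right)} t{\left(-6,3 \right)} = - 29 \left(\left(-2\right) \left(-1\right)\right) 5 \cdot 3 = \left(-29\right) 2 \cdot 15 = \left(-58\right) 15 = -870$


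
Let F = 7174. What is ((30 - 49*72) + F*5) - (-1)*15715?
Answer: 48087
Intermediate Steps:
((30 - 49*72) + F*5) - (-1)*15715 = ((30 - 49*72) + 7174*5) - (-1)*15715 = ((30 - 3528) + 35870) - 1*(-15715) = (-3498 + 35870) + 15715 = 32372 + 15715 = 48087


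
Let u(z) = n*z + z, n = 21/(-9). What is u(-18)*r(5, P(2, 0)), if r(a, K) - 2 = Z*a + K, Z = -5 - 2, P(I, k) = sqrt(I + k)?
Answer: -792 + 24*sqrt(2) ≈ -758.06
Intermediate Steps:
n = -7/3 (n = 21*(-1/9) = -7/3 ≈ -2.3333)
Z = -7
r(a, K) = 2 + K - 7*a (r(a, K) = 2 + (-7*a + K) = 2 + (K - 7*a) = 2 + K - 7*a)
u(z) = -4*z/3 (u(z) = -7*z/3 + z = -4*z/3)
u(-18)*r(5, P(2, 0)) = (-4/3*(-18))*(2 + sqrt(2 + 0) - 7*5) = 24*(2 + sqrt(2) - 35) = 24*(-33 + sqrt(2)) = -792 + 24*sqrt(2)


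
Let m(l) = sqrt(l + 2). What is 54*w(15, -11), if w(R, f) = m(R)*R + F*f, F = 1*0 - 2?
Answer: 1188 + 810*sqrt(17) ≈ 4527.7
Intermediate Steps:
m(l) = sqrt(2 + l)
F = -2 (F = 0 - 2 = -2)
w(R, f) = -2*f + R*sqrt(2 + R) (w(R, f) = sqrt(2 + R)*R - 2*f = R*sqrt(2 + R) - 2*f = -2*f + R*sqrt(2 + R))
54*w(15, -11) = 54*(-2*(-11) + 15*sqrt(2 + 15)) = 54*(22 + 15*sqrt(17)) = 1188 + 810*sqrt(17)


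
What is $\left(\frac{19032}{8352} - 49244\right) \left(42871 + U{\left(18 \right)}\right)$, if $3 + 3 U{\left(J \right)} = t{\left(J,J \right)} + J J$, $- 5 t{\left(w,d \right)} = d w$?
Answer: $- \frac{613421651843}{290} \approx -2.1152 \cdot 10^{9}$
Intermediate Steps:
$t{\left(w,d \right)} = - \frac{d w}{5}$
$U{\left(J \right)} = -1 + \frac{4 J^{2}}{15}$ ($U{\left(J \right)} = -1 + \frac{- \frac{J J}{5} + J J}{3} = -1 + \frac{- \frac{J^{2}}{5} + J^{2}}{3} = -1 + \frac{\frac{4}{5} J^{2}}{3} = -1 + \frac{4 J^{2}}{15}$)
$\left(\frac{19032}{8352} - 49244\right) \left(42871 + U{\left(18 \right)}\right) = \left(\frac{19032}{8352} - 49244\right) \left(42871 - \left(1 - \frac{4 \cdot 18^{2}}{15}\right)\right) = \left(19032 \cdot \frac{1}{8352} - 49244\right) \left(42871 + \left(-1 + \frac{4}{15} \cdot 324\right)\right) = \left(\frac{793}{348} - 49244\right) \left(42871 + \left(-1 + \frac{432}{5}\right)\right) = - \frac{17136119 \left(42871 + \frac{427}{5}\right)}{348} = \left(- \frac{17136119}{348}\right) \frac{214782}{5} = - \frac{613421651843}{290}$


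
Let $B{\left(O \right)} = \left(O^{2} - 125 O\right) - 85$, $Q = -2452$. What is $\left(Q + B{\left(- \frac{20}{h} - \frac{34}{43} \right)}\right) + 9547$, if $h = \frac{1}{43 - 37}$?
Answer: $\frac{67856876}{1849} \approx 36699.0$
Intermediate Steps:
$h = \frac{1}{6} \approx 0.16667$
$B{\left(O \right)} = -85 + O^{2} - 125 O$
$\left(Q + B{\left(- \frac{20}{h} - \frac{34}{43} \right)}\right) + 9547 = \left(-2452 - \left(85 - \left(- 20 \frac{1}{\frac{1}{6}} - \frac{34}{43}\right)^{2} + 125 \left(- 20 \frac{1}{\frac{1}{6}} - \frac{34}{43}\right)\right)\right) + 9547 = \left(-2452 - \left(85 - \left(\left(-20\right) 6 - \frac{34}{43}\right)^{2} + 125 \left(\left(-20\right) 6 - \frac{34}{43}\right)\right)\right) + 9547 = \left(-2452 - \left(85 - \left(-120 - \frac{34}{43}\right)^{2} + 125 \left(-120 - \frac{34}{43}\right)\right)\right) + 9547 = \left(-2452 - \left(- \frac{645595}{43} - \frac{26977636}{1849}\right)\right) + 9547 = \left(-2452 + \left(-85 + \frac{26977636}{1849} + \frac{649250}{43}\right)\right) + 9547 = \left(-2452 + \frac{54738221}{1849}\right) + 9547 = \frac{50204473}{1849} + 9547 = \frac{67856876}{1849}$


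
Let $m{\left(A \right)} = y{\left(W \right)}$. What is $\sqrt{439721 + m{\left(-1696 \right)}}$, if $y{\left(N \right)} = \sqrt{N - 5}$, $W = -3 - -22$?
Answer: $\sqrt{439721 + \sqrt{14}} \approx 663.12$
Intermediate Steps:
$W = 19$ ($W = -3 + 22 = 19$)
$y{\left(N \right)} = \sqrt{-5 + N}$
$m{\left(A \right)} = \sqrt{14}$ ($m{\left(A \right)} = \sqrt{-5 + 19} = \sqrt{14}$)
$\sqrt{439721 + m{\left(-1696 \right)}} = \sqrt{439721 + \sqrt{14}}$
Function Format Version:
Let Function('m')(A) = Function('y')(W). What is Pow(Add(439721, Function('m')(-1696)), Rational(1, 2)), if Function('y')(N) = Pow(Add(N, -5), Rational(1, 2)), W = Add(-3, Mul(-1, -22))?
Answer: Pow(Add(439721, Pow(14, Rational(1, 2))), Rational(1, 2)) ≈ 663.12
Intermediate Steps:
W = 19 (W = Add(-3, 22) = 19)
Function('y')(N) = Pow(Add(-5, N), Rational(1, 2))
Function('m')(A) = Pow(14, Rational(1, 2)) (Function('m')(A) = Pow(Add(-5, 19), Rational(1, 2)) = Pow(14, Rational(1, 2)))
Pow(Add(439721, Function('m')(-1696)), Rational(1, 2)) = Pow(Add(439721, Pow(14, Rational(1, 2))), Rational(1, 2))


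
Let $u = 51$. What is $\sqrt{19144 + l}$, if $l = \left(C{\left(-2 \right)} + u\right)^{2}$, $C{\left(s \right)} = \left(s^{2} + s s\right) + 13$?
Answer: $2 \sqrt{6082} \approx 155.97$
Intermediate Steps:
$C{\left(s \right)} = 13 + 2 s^{2}$ ($C{\left(s \right)} = \left(s^{2} + s^{2}\right) + 13 = 2 s^{2} + 13 = 13 + 2 s^{2}$)
$l = 5184$ ($l = \left(\left(13 + 2 \left(-2\right)^{2}\right) + 51\right)^{2} = \left(\left(13 + 2 \cdot 4\right) + 51\right)^{2} = \left(\left(13 + 8\right) + 51\right)^{2} = \left(21 + 51\right)^{2} = 72^{2} = 5184$)
$\sqrt{19144 + l} = \sqrt{19144 + 5184} = \sqrt{24328} = 2 \sqrt{6082}$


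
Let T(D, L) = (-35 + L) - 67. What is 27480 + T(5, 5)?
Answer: 27383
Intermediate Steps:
T(D, L) = -102 + L
27480 + T(5, 5) = 27480 + (-102 + 5) = 27480 - 97 = 27383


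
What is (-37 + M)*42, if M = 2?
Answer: -1470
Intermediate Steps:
(-37 + M)*42 = (-37 + 2)*42 = -35*42 = -1470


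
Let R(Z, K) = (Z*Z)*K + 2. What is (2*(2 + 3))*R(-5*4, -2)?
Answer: -7980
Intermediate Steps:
R(Z, K) = 2 + K*Z**2 (R(Z, K) = Z**2*K + 2 = K*Z**2 + 2 = 2 + K*Z**2)
(2*(2 + 3))*R(-5*4, -2) = (2*(2 + 3))*(2 - 2*(-5*4)**2) = (2*5)*(2 - 2*(-20)**2) = 10*(2 - 2*400) = 10*(2 - 800) = 10*(-798) = -7980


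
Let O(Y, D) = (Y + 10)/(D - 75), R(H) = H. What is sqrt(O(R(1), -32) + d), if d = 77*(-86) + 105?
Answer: I*sqrt(74614310)/107 ≈ 80.729*I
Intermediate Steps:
O(Y, D) = (10 + Y)/(-75 + D)
d = -6517 (d = -6622 + 105 = -6517)
sqrt(O(R(1), -32) + d) = sqrt((10 + 1)/(-75 - 32) - 6517) = sqrt(11/(-107) - 6517) = sqrt(-1/107*11 - 6517) = sqrt(-11/107 - 6517) = sqrt(-697330/107) = I*sqrt(74614310)/107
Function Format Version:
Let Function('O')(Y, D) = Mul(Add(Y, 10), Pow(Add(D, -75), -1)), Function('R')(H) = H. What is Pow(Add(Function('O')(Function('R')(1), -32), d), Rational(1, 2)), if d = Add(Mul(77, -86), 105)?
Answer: Mul(Rational(1, 107), I, Pow(74614310, Rational(1, 2))) ≈ Mul(80.729, I)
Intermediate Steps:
Function('O')(Y, D) = Mul(Pow(Add(-75, D), -1), Add(10, Y)) (Function('O')(Y, D) = Mul(Add(10, Y), Pow(Add(-75, D), -1)) = Mul(Pow(Add(-75, D), -1), Add(10, Y)))
d = -6517 (d = Add(-6622, 105) = -6517)
Pow(Add(Function('O')(Function('R')(1), -32), d), Rational(1, 2)) = Pow(Add(Mul(Pow(Add(-75, -32), -1), Add(10, 1)), -6517), Rational(1, 2)) = Pow(Add(Mul(Pow(-107, -1), 11), -6517), Rational(1, 2)) = Pow(Add(Mul(Rational(-1, 107), 11), -6517), Rational(1, 2)) = Pow(Add(Rational(-11, 107), -6517), Rational(1, 2)) = Pow(Rational(-697330, 107), Rational(1, 2)) = Mul(Rational(1, 107), I, Pow(74614310, Rational(1, 2)))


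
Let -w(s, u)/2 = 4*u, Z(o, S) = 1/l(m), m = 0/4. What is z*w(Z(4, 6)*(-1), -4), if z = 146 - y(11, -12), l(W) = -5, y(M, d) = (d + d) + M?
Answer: 5088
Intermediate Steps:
m = 0 (m = 0*(¼) = 0)
y(M, d) = M + 2*d (y(M, d) = 2*d + M = M + 2*d)
Z(o, S) = -⅕ (Z(o, S) = 1/(-5) = -⅕)
w(s, u) = -8*u
z = 159 (z = 146 - (11 + 2*(-12)) = 146 - (11 - 24) = 146 - 1*(-13) = 146 + 13 = 159)
z*w(Z(4, 6)*(-1), -4) = 159*(-8*(-4)) = 159*32 = 5088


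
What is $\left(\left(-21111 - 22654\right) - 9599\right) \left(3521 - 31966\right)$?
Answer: $1517938980$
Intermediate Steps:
$\left(\left(-21111 - 22654\right) - 9599\right) \left(3521 - 31966\right) = \left(-43765 - 9599\right) \left(-28445\right) = \left(-53364\right) \left(-28445\right) = 1517938980$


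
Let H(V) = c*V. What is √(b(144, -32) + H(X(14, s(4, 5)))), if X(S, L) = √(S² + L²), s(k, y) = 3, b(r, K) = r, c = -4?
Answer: 2*√(36 - √205) ≈ 9.3128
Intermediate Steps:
X(S, L) = √(L² + S²)
H(V) = -4*V
√(b(144, -32) + H(X(14, s(4, 5)))) = √(144 - 4*√(3² + 14²)) = √(144 - 4*√(9 + 196)) = √(144 - 4*√205)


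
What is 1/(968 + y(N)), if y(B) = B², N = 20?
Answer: 1/1368 ≈ 0.00073099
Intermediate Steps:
1/(968 + y(N)) = 1/(968 + 20²) = 1/(968 + 400) = 1/1368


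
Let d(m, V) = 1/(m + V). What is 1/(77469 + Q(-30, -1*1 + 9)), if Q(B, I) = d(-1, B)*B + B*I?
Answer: 31/2394129 ≈ 1.2948e-5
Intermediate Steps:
d(m, V) = 1/(V + m)
Q(B, I) = B*I + B/(-1 + B) (Q(B, I) = B/(B - 1) + B*I = B/(-1 + B) + B*I = B*I + B/(-1 + B))
1/(77469 + Q(-30, -1*1 + 9)) = 1/(77469 - 30*(1 + (-1*1 + 9)*(-1 - 30))/(-1 - 30)) = 1/(77469 - 30*(1 + (-1 + 9)*(-31))/(-31)) = 1/(77469 - 30*(-1/31)*(1 + 8*(-31))) = 1/(77469 - 30*(-1/31)*(1 - 248)) = 1/(77469 - 30*(-1/31)*(-247)) = 1/(77469 - 7410/31) = 1/(2394129/31) = 31/2394129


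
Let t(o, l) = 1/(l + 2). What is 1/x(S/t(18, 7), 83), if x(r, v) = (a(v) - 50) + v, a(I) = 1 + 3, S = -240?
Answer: 1/37 ≈ 0.027027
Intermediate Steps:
a(I) = 4
t(o, l) = 1/(2 + l)
x(r, v) = -46 + v (x(r, v) = (4 - 50) + v = -46 + v)
1/x(S/t(18, 7), 83) = 1/(-46 + 83) = 1/37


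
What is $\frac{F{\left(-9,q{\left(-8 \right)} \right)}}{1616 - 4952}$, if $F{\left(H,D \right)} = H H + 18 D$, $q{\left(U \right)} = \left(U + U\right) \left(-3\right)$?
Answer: $- \frac{315}{1112} \approx -0.28327$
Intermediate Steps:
$q{\left(U \right)} = - 6 U$ ($q{\left(U \right)} = 2 U \left(-3\right) = - 6 U$)
$F{\left(H,D \right)} = H^{2} + 18 D$
$\frac{F{\left(-9,q{\left(-8 \right)} \right)}}{1616 - 4952} = \frac{\left(-9\right)^{2} + 18 \left(\left(-6\right) \left(-8\right)\right)}{1616 - 4952} = \frac{81 + 18 \cdot 48}{1616 - 4952} = \frac{81 + 864}{-3336} = 945 \left(- \frac{1}{3336}\right) = - \frac{315}{1112}$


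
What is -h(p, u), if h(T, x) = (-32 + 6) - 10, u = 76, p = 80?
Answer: 36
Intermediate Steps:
h(T, x) = -36 (h(T, x) = -26 - 10 = -36)
-h(p, u) = -1*(-36) = 36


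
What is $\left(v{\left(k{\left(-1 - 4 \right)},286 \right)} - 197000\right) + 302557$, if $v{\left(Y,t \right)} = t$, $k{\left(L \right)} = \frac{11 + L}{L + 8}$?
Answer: $105843$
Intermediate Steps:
$k{\left(L \right)} = \frac{11 + L}{8 + L}$
$\left(v{\left(k{\left(-1 - 4 \right)},286 \right)} - 197000\right) + 302557 = \left(286 - 197000\right) + 302557 = -196714 + 302557 = 105843$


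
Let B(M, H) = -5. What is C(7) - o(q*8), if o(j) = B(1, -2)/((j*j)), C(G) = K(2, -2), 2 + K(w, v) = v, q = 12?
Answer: -36859/9216 ≈ -3.9995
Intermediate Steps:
K(w, v) = -2 + v
C(G) = -4 (C(G) = -2 - 2 = -4)
o(j) = -5/j**2
C(7) - o(q*8) = -4 - (-5)/(12*8)**2 = -4 - (-5)/96**2 = -4 - (-5)/9216 = -4 - 1*(-5/9216) = -4 + 5/9216 = -36859/9216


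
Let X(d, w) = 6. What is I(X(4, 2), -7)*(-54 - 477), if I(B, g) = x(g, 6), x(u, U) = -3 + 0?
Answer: 1593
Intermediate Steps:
x(u, U) = -3
I(B, g) = -3
I(X(4, 2), -7)*(-54 - 477) = -3*(-54 - 477) = -3*(-531) = 1593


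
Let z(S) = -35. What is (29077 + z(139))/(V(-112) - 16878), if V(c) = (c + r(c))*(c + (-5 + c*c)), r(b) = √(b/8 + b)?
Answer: -20455761742/1001949773129 - 541357401*I*√14/1001949773129 ≈ -0.020416 - 0.0020216*I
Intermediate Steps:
r(b) = 3*√2*√b/4 (r(b) = √(b*(⅛) + b) = √(b/8 + b) = √(9*b/8) = 3*√2*√b/4)
V(c) = (c + 3*√2*√c/4)*(-5 + c + c²) (V(c) = (c + 3*√2*√c/4)*(c + (-5 + c*c)) = (c + 3*√2*√c/4)*(c + (-5 + c²)) = (c + 3*√2*√c/4)*(-5 + c + c²))
(29077 + z(139))/(V(-112) - 16878) = (29077 - 35)/(((-112)² + (-112)³ - 5*(-112) - 15*√2*√(-112)/4 + 3*√2*(-112)^(3/2)/4 + 3*√2*(-112)^(5/2)/4) - 16878) = 29042/((12544 - 1404928 + 560 - 15*√2*4*I*√7/4 + 3*√2*(-448*I*√7)/4 + 3*√2*(50176*I*√7)/4) - 16878) = 29042/((12544 - 1404928 + 560 - 15*I*√14 - 336*I*√14 + 37632*I*√14) - 16878) = 29042/((-1391824 + 37281*I*√14) - 16878) = 29042/(-1408702 + 37281*I*√14)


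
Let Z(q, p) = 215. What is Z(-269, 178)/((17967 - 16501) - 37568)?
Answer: -215/36102 ≈ -0.0059553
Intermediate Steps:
Z(-269, 178)/((17967 - 16501) - 37568) = 215/((17967 - 16501) - 37568) = 215/(1466 - 37568) = 215/(-36102) = 215*(-1/36102) = -215/36102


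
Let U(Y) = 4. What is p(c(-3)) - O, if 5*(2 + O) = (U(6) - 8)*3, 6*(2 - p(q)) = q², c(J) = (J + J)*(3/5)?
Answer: 106/25 ≈ 4.2400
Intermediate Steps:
c(J) = 6*J/5 (c(J) = (2*J)*(3*(⅕)) = (2*J)*(⅗) = 6*J/5)
p(q) = 2 - q²/6
O = -22/5 (O = -2 + ((4 - 8)*3)/5 = -2 + (-4*3)/5 = -2 + (⅕)*(-12) = -2 - 12/5 = -22/5 ≈ -4.4000)
p(c(-3)) - O = (2 - ((6/5)*(-3))²/6) - 1*(-22/5) = (2 - (-18/5)²/6) + 22/5 = (2 - ⅙*324/25) + 22/5 = (2 - 54/25) + 22/5 = -4/25 + 22/5 = 106/25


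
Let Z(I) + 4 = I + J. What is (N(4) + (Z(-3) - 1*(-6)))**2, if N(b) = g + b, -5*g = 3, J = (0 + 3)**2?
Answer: 3249/25 ≈ 129.96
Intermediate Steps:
J = 9 (J = 3**2 = 9)
g = -3/5 (g = -1/5*3 = -3/5 ≈ -0.60000)
Z(I) = 5 + I (Z(I) = -4 + (I + 9) = -4 + (9 + I) = 5 + I)
N(b) = -3/5 + b
(N(4) + (Z(-3) - 1*(-6)))**2 = ((-3/5 + 4) + ((5 - 3) - 1*(-6)))**2 = (17/5 + (2 + 6))**2 = (17/5 + 8)**2 = (57/5)**2 = 3249/25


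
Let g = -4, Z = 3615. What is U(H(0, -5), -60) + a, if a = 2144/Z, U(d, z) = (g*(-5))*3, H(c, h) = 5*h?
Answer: 219044/3615 ≈ 60.593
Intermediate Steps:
U(d, z) = 60 (U(d, z) = -4*(-5)*3 = 20*3 = 60)
a = 2144/3615 ≈ 0.59308
U(H(0, -5), -60) + a = 60 + 2144/3615 = 219044/3615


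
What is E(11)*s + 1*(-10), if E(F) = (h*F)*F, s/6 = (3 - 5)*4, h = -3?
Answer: 17414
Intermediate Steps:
s = -48 (s = 6*((3 - 5)*4) = 6*(-2*4) = 6*(-8) = -48)
E(F) = -3*F**2 (E(F) = (-3*F)*F = -3*F**2)
E(11)*s + 1*(-10) = -3*11**2*(-48) + 1*(-10) = -3*121*(-48) - 10 = -363*(-48) - 10 = 17424 - 10 = 17414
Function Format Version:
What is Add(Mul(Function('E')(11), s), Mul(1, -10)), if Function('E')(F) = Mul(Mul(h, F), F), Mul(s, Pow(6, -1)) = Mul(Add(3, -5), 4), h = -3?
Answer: 17414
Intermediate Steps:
s = -48 (s = Mul(6, Mul(Add(3, -5), 4)) = Mul(6, Mul(-2, 4)) = Mul(6, -8) = -48)
Function('E')(F) = Mul(-3, Pow(F, 2)) (Function('E')(F) = Mul(Mul(-3, F), F) = Mul(-3, Pow(F, 2)))
Add(Mul(Function('E')(11), s), Mul(1, -10)) = Add(Mul(Mul(-3, Pow(11, 2)), -48), Mul(1, -10)) = Add(Mul(Mul(-3, 121), -48), -10) = Add(Mul(-363, -48), -10) = Add(17424, -10) = 17414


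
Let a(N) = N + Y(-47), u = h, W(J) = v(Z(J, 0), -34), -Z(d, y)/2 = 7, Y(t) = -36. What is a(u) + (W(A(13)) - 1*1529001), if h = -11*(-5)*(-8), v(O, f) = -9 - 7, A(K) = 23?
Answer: -1529493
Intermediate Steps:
Z(d, y) = -14 (Z(d, y) = -2*7 = -14)
v(O, f) = -16
h = -440 (h = 55*(-8) = -440)
W(J) = -16
u = -440
a(N) = -36 + N (a(N) = N - 36 = -36 + N)
a(u) + (W(A(13)) - 1*1529001) = (-36 - 440) + (-16 - 1*1529001) = -476 + (-16 - 1529001) = -476 - 1529017 = -1529493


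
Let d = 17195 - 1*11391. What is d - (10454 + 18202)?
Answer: -22852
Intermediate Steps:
d = 5804 (d = 17195 - 11391 = 5804)
d - (10454 + 18202) = 5804 - (10454 + 18202) = 5804 - 1*28656 = 5804 - 28656 = -22852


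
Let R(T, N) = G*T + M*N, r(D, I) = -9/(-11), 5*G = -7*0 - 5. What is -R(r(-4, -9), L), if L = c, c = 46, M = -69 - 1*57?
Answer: 63765/11 ≈ 5796.8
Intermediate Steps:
M = -126 (M = -69 - 57 = -126)
G = -1 (G = (-7*0 - 5)/5 = (0 - 5)/5 = (⅕)*(-5) = -1)
L = 46
r(D, I) = 9/11 (r(D, I) = -9*(-1/11) = 9/11)
R(T, N) = -T - 126*N
-R(r(-4, -9), L) = -(-1*9/11 - 126*46) = -(-9/11 - 5796) = -1*(-63765/11) = 63765/11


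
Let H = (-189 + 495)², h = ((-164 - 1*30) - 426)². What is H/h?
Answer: 23409/96100 ≈ 0.24359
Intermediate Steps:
h = 384400 (h = ((-164 - 30) - 426)² = (-194 - 426)² = (-620)² = 384400)
H = 93636 (H = 306² = 93636)
H/h = 93636/384400 = 93636*(1/384400) = 23409/96100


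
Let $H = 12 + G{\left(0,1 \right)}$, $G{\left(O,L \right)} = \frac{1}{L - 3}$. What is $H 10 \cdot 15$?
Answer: $1725$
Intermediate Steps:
$G{\left(O,L \right)} = \frac{1}{-3 + L}$
$H = \frac{23}{2}$ ($H = 12 + \frac{1}{-3 + 1} = 12 + \frac{1}{-2} = 12 - \frac{1}{2} = \frac{23}{2} \approx 11.5$)
$H 10 \cdot 15 = \frac{23 \cdot 10 \cdot 15}{2} = \frac{23}{2} \cdot 150 = 1725$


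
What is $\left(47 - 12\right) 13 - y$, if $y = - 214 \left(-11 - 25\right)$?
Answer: $-7249$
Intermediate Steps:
$y = 7704$ ($y = - 214 \left(-11 - 25\right) = \left(-214\right) \left(-36\right) = 7704$)
$\left(47 - 12\right) 13 - y = \left(47 - 12\right) 13 - 7704 = 35 \cdot 13 - 7704 = 455 - 7704 = -7249$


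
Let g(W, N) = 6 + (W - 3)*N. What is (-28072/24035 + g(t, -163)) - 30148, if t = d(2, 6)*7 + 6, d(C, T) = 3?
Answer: -74410542/2185 ≈ -34055.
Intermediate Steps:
t = 27 (t = 3*7 + 6 = 21 + 6 = 27)
g(W, N) = 6 + N*(-3 + W) (g(W, N) = 6 + (-3 + W)*N = 6 + N*(-3 + W))
(-28072/24035 + g(t, -163)) - 30148 = (-28072/24035 + (6 - 3*(-163) - 163*27)) - 30148 = (-28072*1/24035 + (6 + 489 - 4401)) - 30148 = (-2552/2185 - 3906) - 30148 = -8537162/2185 - 30148 = -74410542/2185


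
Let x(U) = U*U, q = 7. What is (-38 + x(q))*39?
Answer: 429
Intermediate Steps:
x(U) = U²
(-38 + x(q))*39 = (-38 + 7²)*39 = (-38 + 49)*39 = 11*39 = 429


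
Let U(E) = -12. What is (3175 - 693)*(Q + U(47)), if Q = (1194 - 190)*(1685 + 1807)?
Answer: 8701782792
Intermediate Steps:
Q = 3505968 (Q = 1004*3492 = 3505968)
(3175 - 693)*(Q + U(47)) = (3175 - 693)*(3505968 - 12) = 2482*3505956 = 8701782792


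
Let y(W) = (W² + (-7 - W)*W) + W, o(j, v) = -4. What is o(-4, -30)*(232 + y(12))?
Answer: -640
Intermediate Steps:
y(W) = W + W² + W*(-7 - W) (y(W) = (W² + W*(-7 - W)) + W = W + W² + W*(-7 - W))
o(-4, -30)*(232 + y(12)) = -4*(232 - 6*12) = -4*(232 - 72) = -4*160 = -640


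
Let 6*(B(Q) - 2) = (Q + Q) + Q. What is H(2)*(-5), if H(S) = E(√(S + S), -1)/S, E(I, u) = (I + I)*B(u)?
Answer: -15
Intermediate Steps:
B(Q) = 2 + Q/2 (B(Q) = 2 + ((Q + Q) + Q)/6 = 2 + (2*Q + Q)/6 = 2 + (3*Q)/6 = 2 + Q/2)
E(I, u) = 2*I*(2 + u/2) (E(I, u) = (I + I)*(2 + u/2) = (2*I)*(2 + u/2) = 2*I*(2 + u/2))
H(S) = 3*√2/√S (H(S) = (√(S + S)*(4 - 1))/S = (√(2*S)*3)/S = ((√2*√S)*3)/S = (3*√2*√S)/S = 3*√2/√S)
H(2)*(-5) = (3*√2/√2)*(-5) = (3*√2*(√2/2))*(-5) = 3*(-5) = -15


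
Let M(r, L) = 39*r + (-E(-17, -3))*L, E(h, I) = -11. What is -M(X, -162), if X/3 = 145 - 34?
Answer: -11205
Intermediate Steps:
X = 333 (X = 3*(145 - 34) = 3*111 = 333)
M(r, L) = 11*L + 39*r (M(r, L) = 39*r + (-1*(-11))*L = 39*r + 11*L = 11*L + 39*r)
-M(X, -162) = -(11*(-162) + 39*333) = -(-1782 + 12987) = -1*11205 = -11205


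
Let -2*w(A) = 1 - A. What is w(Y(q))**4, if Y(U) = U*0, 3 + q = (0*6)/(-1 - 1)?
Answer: 1/16 ≈ 0.062500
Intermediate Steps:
q = -3 (q = -3 + (0*6)/(-1 - 1) = -3 + 0/(-2) = -3 + 0*(-1/2) = -3 + 0 = -3)
Y(U) = 0
w(A) = -1/2 + A/2 (w(A) = -(1 - A)/2 = -1/2 + A/2)
w(Y(q))**4 = (-1/2 + (1/2)*0)**4 = (-1/2 + 0)**4 = (-1/2)**4 = 1/16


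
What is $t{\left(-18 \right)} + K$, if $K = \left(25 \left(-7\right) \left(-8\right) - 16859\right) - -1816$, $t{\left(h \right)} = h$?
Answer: $-13661$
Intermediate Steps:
$K = -13643$ ($K = \left(\left(-175\right) \left(-8\right) - 16859\right) + 1816 = \left(1400 - 16859\right) + 1816 = -15459 + 1816 = -13643$)
$t{\left(-18 \right)} + K = -18 - 13643 = -13661$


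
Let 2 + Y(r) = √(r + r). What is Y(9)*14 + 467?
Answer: 439 + 42*√2 ≈ 498.40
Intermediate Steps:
Y(r) = -2 + √2*√r (Y(r) = -2 + √(r + r) = -2 + √(2*r) = -2 + √2*√r)
Y(9)*14 + 467 = (-2 + √2*√9)*14 + 467 = (-2 + √2*3)*14 + 467 = (-2 + 3*√2)*14 + 467 = (-28 + 42*√2) + 467 = 439 + 42*√2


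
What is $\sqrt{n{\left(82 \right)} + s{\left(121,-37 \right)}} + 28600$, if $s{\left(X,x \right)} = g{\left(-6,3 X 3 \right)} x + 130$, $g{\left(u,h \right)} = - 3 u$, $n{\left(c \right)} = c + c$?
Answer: $28600 + 2 i \sqrt{93} \approx 28600.0 + 19.287 i$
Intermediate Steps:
$n{\left(c \right)} = 2 c$
$s{\left(X,x \right)} = 130 + 18 x$ ($s{\left(X,x \right)} = \left(-3\right) \left(-6\right) x + 130 = 18 x + 130 = 130 + 18 x$)
$\sqrt{n{\left(82 \right)} + s{\left(121,-37 \right)}} + 28600 = \sqrt{2 \cdot 82 + \left(130 + 18 \left(-37\right)\right)} + 28600 = \sqrt{164 + \left(130 - 666\right)} + 28600 = \sqrt{164 - 536} + 28600 = \sqrt{-372} + 28600 = 2 i \sqrt{93} + 28600 = 28600 + 2 i \sqrt{93}$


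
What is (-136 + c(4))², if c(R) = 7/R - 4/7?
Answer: 14250625/784 ≈ 18177.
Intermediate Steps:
c(R) = -4/7 + 7/R (c(R) = 7/R - 4*⅐ = 7/R - 4/7 = -4/7 + 7/R)
(-136 + c(4))² = (-136 + (-4/7 + 7/4))² = (-136 + 33/28)² = (-3775/28)² = 14250625/784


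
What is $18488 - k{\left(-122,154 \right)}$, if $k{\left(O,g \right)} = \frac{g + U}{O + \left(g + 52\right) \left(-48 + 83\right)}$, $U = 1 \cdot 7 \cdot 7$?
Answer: $\frac{131042741}{7088} \approx 18488.0$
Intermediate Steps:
$U = 49$ ($U = 7 \cdot 7 = 49$)
$k{\left(O,g \right)} = \frac{49 + g}{1820 + O + 35 g}$ ($k{\left(O,g \right)} = \frac{g + 49}{O + \left(g + 52\right) \left(-48 + 83\right)} = \frac{49 + g}{O + \left(52 + g\right) 35} = \frac{49 + g}{O + \left(1820 + 35 g\right)} = \frac{49 + g}{1820 + O + 35 g}$)
$18488 - k{\left(-122,154 \right)} = 18488 - \frac{49 + 154}{1820 - 122 + 35 \cdot 154} = 18488 - \frac{1}{1820 - 122 + 5390} \cdot 203 = 18488 - \frac{1}{7088} \cdot 203 = 18488 - \frac{203}{7088} = \frac{131042741}{7088}$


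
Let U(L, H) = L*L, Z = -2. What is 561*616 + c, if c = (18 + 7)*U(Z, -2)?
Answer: 345676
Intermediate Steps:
U(L, H) = L²
c = 100 (c = (18 + 7)*(-2)² = 25*4 = 100)
561*616 + c = 561*616 + 100 = 345576 + 100 = 345676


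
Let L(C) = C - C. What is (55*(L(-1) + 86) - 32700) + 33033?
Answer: 5063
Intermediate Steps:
L(C) = 0
(55*(L(-1) + 86) - 32700) + 33033 = (55*(0 + 86) - 32700) + 33033 = (55*86 - 32700) + 33033 = (4730 - 32700) + 33033 = -27970 + 33033 = 5063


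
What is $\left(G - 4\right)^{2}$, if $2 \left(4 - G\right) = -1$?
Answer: $\frac{1}{4} \approx 0.25$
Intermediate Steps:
$G = \frac{9}{2}$ ($G = 4 - - \frac{1}{2} = 4 + \frac{1}{2} = \frac{9}{2} \approx 4.5$)
$\left(G - 4\right)^{2} = \left(\frac{9}{2} - 4\right)^{2} = \left(\frac{1}{2}\right)^{2} = \frac{1}{4}$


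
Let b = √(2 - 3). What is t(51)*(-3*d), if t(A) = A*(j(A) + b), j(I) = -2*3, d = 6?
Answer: 5508 - 918*I ≈ 5508.0 - 918.0*I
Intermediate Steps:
j(I) = -6
b = I (b = √(-1) = I ≈ 1.0*I)
t(A) = A*(-6 + I)
t(51)*(-3*d) = (51*(-6 + I))*(-3*6) = (-306 + 51*I)*(-18) = 5508 - 918*I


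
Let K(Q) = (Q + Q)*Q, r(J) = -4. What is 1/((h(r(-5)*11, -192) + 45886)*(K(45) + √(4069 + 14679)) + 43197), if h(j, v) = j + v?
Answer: 16811427/3105313093809619 - 8300*√4687/3105313093809619 ≈ 5.2308e-9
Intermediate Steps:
K(Q) = 2*Q² (K(Q) = (2*Q)*Q = 2*Q²)
1/((h(r(-5)*11, -192) + 45886)*(K(45) + √(4069 + 14679)) + 43197) = 1/(((-4*11 - 192) + 45886)*(2*45² + √(4069 + 14679)) + 43197) = 1/(((-44 - 192) + 45886)*(2*2025 + √18748) + 43197) = 1/((-236 + 45886)*(4050 + 2*√4687) + 43197) = 1/(45650*(4050 + 2*√4687) + 43197) = 1/((184882500 + 91300*√4687) + 43197) = 1/(184925697 + 91300*√4687)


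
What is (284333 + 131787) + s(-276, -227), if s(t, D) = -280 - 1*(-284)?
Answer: 416124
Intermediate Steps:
s(t, D) = 4 (s(t, D) = -280 + 284 = 4)
(284333 + 131787) + s(-276, -227) = (284333 + 131787) + 4 = 416120 + 4 = 416124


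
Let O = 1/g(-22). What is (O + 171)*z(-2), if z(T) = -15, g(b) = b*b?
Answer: -1241475/484 ≈ -2565.0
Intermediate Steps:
g(b) = b²
O = 1/484 (O = 1/((-22)²) = 1/484 ≈ 0.0020661)
(O + 171)*z(-2) = (1/484 + 171)*(-15) = (82765/484)*(-15) = -1241475/484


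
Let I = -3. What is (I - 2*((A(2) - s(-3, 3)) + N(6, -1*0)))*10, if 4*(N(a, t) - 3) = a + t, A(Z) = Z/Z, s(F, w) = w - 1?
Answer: -100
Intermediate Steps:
s(F, w) = -1 + w
A(Z) = 1
N(a, t) = 3 + a/4 + t/4 (N(a, t) = 3 + (a + t)/4 = 3 + (a/4 + t/4) = 3 + a/4 + t/4)
(I - 2*((A(2) - s(-3, 3)) + N(6, -1*0)))*10 = (-3 - 2*((1 - (-1 + 3)) + (3 + (¼)*6 + (-1*0)/4)))*10 = (-3 - 2*((1 - 1*2) + (3 + 3/2 + (¼)*0)))*10 = (-3 - 2*((1 - 2) + (3 + 3/2 + 0)))*10 = (-3 - 2*(-1 + 9/2))*10 = (-3 - 2*7/2)*10 = (-3 - 7)*10 = -10*10 = -100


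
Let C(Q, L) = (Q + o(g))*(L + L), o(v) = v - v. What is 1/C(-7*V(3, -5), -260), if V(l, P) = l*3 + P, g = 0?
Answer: 1/14560 ≈ 6.8681e-5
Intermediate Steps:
V(l, P) = P + 3*l (V(l, P) = 3*l + P = P + 3*l)
o(v) = 0
C(Q, L) = 2*L*Q (C(Q, L) = (Q + 0)*(L + L) = Q*(2*L) = 2*L*Q)
1/C(-7*V(3, -5), -260) = 1/(2*(-260)*(-7*(-5 + 3*3))) = 1/(2*(-260)*(-7*(-5 + 9))) = 1/(2*(-260)*(-7*4)) = 1/(2*(-260)*(-28)) = 1/14560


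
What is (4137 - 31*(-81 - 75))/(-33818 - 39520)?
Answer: -2991/24446 ≈ -0.12235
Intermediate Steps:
(4137 - 31*(-81 - 75))/(-33818 - 39520) = (4137 - 31*(-156))/(-73338) = (4137 + 4836)*(-1/73338) = 8973*(-1/73338) = -2991/24446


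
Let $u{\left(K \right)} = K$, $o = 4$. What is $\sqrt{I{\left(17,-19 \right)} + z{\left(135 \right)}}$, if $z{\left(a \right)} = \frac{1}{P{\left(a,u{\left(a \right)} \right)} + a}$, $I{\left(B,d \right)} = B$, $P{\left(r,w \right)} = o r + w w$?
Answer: $\frac{\sqrt{6747321}}{630} \approx 4.1231$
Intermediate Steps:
$P{\left(r,w \right)} = w^{2} + 4 r$ ($P{\left(r,w \right)} = 4 r + w w = 4 r + w^{2} = w^{2} + 4 r$)
$z{\left(a \right)} = \frac{1}{a^{2} + 5 a}$ ($z{\left(a \right)} = \frac{1}{\left(a^{2} + 4 a\right) + a} = \frac{1}{a^{2} + 5 a}$)
$\sqrt{I{\left(17,-19 \right)} + z{\left(135 \right)}} = \sqrt{17 + \frac{1}{135 \left(5 + 135\right)}} = \sqrt{17 + \frac{1}{135 \cdot 140}} = \sqrt{17 + \frac{1}{135} \cdot \frac{1}{140}} = \sqrt{17 + \frac{1}{18900}} = \sqrt{\frac{321301}{18900}} = \frac{\sqrt{6747321}}{630}$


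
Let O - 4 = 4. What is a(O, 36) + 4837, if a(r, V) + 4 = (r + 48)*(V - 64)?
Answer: 3265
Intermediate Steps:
O = 8 (O = 4 + 4 = 8)
a(r, V) = -4 + (-64 + V)*(48 + r) (a(r, V) = -4 + (r + 48)*(V - 64) = -4 + (48 + r)*(-64 + V) = -4 + (-64 + V)*(48 + r))
a(O, 36) + 4837 = (-3076 - 64*8 + 48*36 + 36*8) + 4837 = (-3076 - 512 + 1728 + 288) + 4837 = -1572 + 4837 = 3265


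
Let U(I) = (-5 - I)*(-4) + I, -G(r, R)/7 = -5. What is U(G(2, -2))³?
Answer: 7414875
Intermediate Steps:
G(r, R) = 35 (G(r, R) = -7*(-5) = 35)
U(I) = 20 + 5*I (U(I) = (20 + 4*I) + I = 20 + 5*I)
U(G(2, -2))³ = (20 + 5*35)³ = (20 + 175)³ = 195³ = 7414875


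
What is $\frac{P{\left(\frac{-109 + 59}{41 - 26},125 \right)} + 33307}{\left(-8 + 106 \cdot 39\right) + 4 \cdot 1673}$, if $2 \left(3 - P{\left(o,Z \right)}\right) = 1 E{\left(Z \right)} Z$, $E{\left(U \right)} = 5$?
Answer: $\frac{65995}{21636} \approx 3.0502$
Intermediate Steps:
$P{\left(o,Z \right)} = 3 - \frac{5 Z}{2}$ ($P{\left(o,Z \right)} = 3 - \frac{1 \cdot 5 Z}{2} = 3 - \frac{5 Z}{2}$)
$\frac{P{\left(\frac{-109 + 59}{41 - 26},125 \right)} + 33307}{\left(-8 + 106 \cdot 39\right) + 4 \cdot 1673} = \frac{\left(3 - \frac{625}{2}\right) + 33307}{\left(-8 + 106 \cdot 39\right) + 4 \cdot 1673} = \frac{\left(3 - \frac{625}{2}\right) + 33307}{\left(-8 + 4134\right) + 6692} = \frac{- \frac{619}{2} + 33307}{4126 + 6692} = \frac{65995}{2 \cdot 10818} = \frac{65995}{2} \cdot \frac{1}{10818} = \frac{65995}{21636}$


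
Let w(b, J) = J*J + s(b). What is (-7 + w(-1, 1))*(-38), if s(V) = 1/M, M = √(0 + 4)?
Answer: 209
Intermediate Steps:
M = 2 (M = √4 = 2)
s(V) = ½ (s(V) = 1/2 = ½)
w(b, J) = ½ + J² (w(b, J) = J*J + ½ = J² + ½ = ½ + J²)
(-7 + w(-1, 1))*(-38) = (-7 + (½ + 1²))*(-38) = (-7 + (½ + 1))*(-38) = (-7 + 3/2)*(-38) = -11/2*(-38) = 209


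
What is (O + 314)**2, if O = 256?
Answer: 324900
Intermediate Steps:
(O + 314)**2 = (256 + 314)**2 = 570**2 = 324900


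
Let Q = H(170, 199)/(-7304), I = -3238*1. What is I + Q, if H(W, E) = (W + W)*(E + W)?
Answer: -5943953/1826 ≈ -3255.2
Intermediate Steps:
I = -3238
H(W, E) = 2*W*(E + W) (H(W, E) = (2*W)*(E + W) = 2*W*(E + W))
Q = -31365/1826 (Q = (2*170*(199 + 170))/(-7304) = (2*170*369)*(-1/7304) = 125460*(-1/7304) = -31365/1826 ≈ -17.177)
I + Q = -3238 - 31365/1826 = -5943953/1826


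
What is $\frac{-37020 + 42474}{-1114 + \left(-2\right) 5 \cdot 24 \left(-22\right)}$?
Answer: $\frac{2727}{2083} \approx 1.3092$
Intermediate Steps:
$\frac{-37020 + 42474}{-1114 + \left(-2\right) 5 \cdot 24 \left(-22\right)} = \frac{5454}{-1114 + \left(-10\right) 24 \left(-22\right)} = \frac{5454}{-1114 - -5280} = \frac{5454}{-1114 + 5280} = \frac{5454}{4166} = 5454 \cdot \frac{1}{4166} = \frac{2727}{2083}$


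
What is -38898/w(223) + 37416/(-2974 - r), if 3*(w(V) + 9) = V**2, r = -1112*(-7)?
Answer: -259587007/44557843 ≈ -5.8258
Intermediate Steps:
r = 7784
w(V) = -9 + V**2/3
-38898/w(223) + 37416/(-2974 - r) = -38898/(-9 + (1/3)*223**2) + 37416/(-2974 - 1*7784) = -38898/(-9 + (1/3)*49729) + 37416/(-2974 - 7784) = -38898/(-9 + 49729/3) + 37416/(-10758) = -38898/49702/3 + 37416*(-1/10758) = -38898*3/49702 - 6236/1793 = -58347/24851 - 6236/1793 = -259587007/44557843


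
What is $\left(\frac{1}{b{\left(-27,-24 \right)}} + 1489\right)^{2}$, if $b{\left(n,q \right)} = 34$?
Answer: $\frac{2563093129}{1156} \approx 2.2172 \cdot 10^{6}$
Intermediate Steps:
$\left(\frac{1}{b{\left(-27,-24 \right)}} + 1489\right)^{2} = \left(\frac{1}{34} + 1489\right)^{2} = \left(\frac{50627}{34}\right)^{2} = \frac{2563093129}{1156}$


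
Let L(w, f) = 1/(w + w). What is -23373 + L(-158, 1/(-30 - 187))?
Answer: -7385869/316 ≈ -23373.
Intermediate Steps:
L(w, f) = 1/(2*w)
-23373 + L(-158, 1/(-30 - 187)) = -23373 + (½)/(-158) = -23373 + (½)*(-1/158) = -23373 - 1/316 = -7385869/316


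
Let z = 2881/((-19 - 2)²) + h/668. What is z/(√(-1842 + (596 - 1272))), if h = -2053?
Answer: -1019135*I*√2518/741772584 ≈ -0.068943*I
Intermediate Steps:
z = 1019135/294588 (z = 2881/((-19 - 2)²) - 2053/668 = 2881/((-21)²) - 2053*1/668 = 2881/441 - 2053/668 = 1019135/294588 ≈ 3.4595)
z/(√(-1842 + (596 - 1272))) = 1019135/(294588*(√(-1842 + (596 - 1272)))) = 1019135/(294588*(√(-1842 - 676))) = 1019135/(294588*(√(-2518))) = 1019135/(294588*((I*√2518))) = 1019135*(-I*√2518/2518)/294588 = -1019135*I*√2518/741772584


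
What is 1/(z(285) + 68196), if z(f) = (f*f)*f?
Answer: 1/23217321 ≈ 4.3071e-8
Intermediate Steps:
z(f) = f³ (z(f) = f²*f = f³)
1/(z(285) + 68196) = 1/(285³ + 68196) = 1/(23149125 + 68196) = 1/23217321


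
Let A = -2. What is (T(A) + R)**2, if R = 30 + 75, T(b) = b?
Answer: 10609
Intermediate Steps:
R = 105
(T(A) + R)**2 = (-2 + 105)**2 = 103**2 = 10609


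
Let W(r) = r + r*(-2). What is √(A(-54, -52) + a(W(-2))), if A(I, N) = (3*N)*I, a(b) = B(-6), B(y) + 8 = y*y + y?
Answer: √8446 ≈ 91.902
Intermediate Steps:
B(y) = -8 + y + y² (B(y) = -8 + (y*y + y) = -8 + (y² + y) = -8 + (y + y²) = -8 + y + y²)
W(r) = -r (W(r) = r - 2*r = -r)
a(b) = 22 (a(b) = -8 - 6 + (-6)² = -8 - 6 + 36 = 22)
A(I, N) = 3*I*N
√(A(-54, -52) + a(W(-2))) = √(3*(-54)*(-52) + 22) = √(8424 + 22) = √8446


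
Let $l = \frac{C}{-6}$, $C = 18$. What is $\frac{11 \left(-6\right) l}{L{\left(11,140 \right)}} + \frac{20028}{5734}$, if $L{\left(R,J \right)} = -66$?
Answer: $\frac{1413}{2867} \approx 0.49285$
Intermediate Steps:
$l = -3$ ($l = \frac{18}{-6} = 18 \left(- \frac{1}{6}\right) = -3$)
$\frac{11 \left(-6\right) l}{L{\left(11,140 \right)}} + \frac{20028}{5734} = \frac{11 \left(-6\right) \left(-3\right)}{-66} + \frac{20028}{5734} = \left(-66\right) \left(-3\right) \left(- \frac{1}{66}\right) + 20028 \cdot \frac{1}{5734} = 198 \left(- \frac{1}{66}\right) + \frac{10014}{2867} = -3 + \frac{10014}{2867} = \frac{1413}{2867}$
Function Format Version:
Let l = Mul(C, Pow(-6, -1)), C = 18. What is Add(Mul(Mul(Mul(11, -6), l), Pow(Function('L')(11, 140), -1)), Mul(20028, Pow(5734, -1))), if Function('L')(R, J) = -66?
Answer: Rational(1413, 2867) ≈ 0.49285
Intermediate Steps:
l = -3 (l = Mul(18, Pow(-6, -1)) = Mul(18, Rational(-1, 6)) = -3)
Add(Mul(Mul(Mul(11, -6), l), Pow(Function('L')(11, 140), -1)), Mul(20028, Pow(5734, -1))) = Add(Mul(Mul(Mul(11, -6), -3), Pow(-66, -1)), Mul(20028, Pow(5734, -1))) = Add(Mul(Mul(-66, -3), Rational(-1, 66)), Mul(20028, Rational(1, 5734))) = Add(Mul(198, Rational(-1, 66)), Rational(10014, 2867)) = Add(-3, Rational(10014, 2867)) = Rational(1413, 2867)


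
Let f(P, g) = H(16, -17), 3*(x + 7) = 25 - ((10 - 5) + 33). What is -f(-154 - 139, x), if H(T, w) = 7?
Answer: -7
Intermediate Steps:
x = -34/3 (x = -7 + (25 - ((10 - 5) + 33))/3 = -7 + (25 - (5 + 33))/3 = -7 + (25 - 1*38)/3 = -7 + (25 - 38)/3 = -7 + (⅓)*(-13) = -7 - 13/3 = -34/3 ≈ -11.333)
f(P, g) = 7
-f(-154 - 139, x) = -1*7 = -7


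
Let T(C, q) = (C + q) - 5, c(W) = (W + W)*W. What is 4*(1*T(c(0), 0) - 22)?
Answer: -108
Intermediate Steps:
c(W) = 2*W**2 (c(W) = (2*W)*W = 2*W**2)
T(C, q) = -5 + C + q
4*(1*T(c(0), 0) - 22) = 4*(1*(-5 + 2*0**2 + 0) - 22) = 4*(1*(-5 + 2*0 + 0) - 22) = 4*(1*(-5 + 0 + 0) - 22) = 4*(1*(-5) - 22) = 4*(-5 - 22) = 4*(-27) = -108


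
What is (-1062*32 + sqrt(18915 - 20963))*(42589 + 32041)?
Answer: -2536225920 + 2388160*I*sqrt(2) ≈ -2.5362e+9 + 3.3774e+6*I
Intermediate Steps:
(-1062*32 + sqrt(18915 - 20963))*(42589 + 32041) = (-33984 + sqrt(-2048))*74630 = (-33984 + 32*I*sqrt(2))*74630 = -2536225920 + 2388160*I*sqrt(2)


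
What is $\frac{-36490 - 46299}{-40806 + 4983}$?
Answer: $\frac{82789}{35823} \approx 2.3111$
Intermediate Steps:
$\frac{-36490 - 46299}{-40806 + 4983} = - \frac{82789}{-35823} = \left(-82789\right) \left(- \frac{1}{35823}\right) = \frac{82789}{35823}$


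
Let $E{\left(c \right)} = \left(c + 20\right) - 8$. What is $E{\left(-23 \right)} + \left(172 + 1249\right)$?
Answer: $1410$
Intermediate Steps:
$E{\left(c \right)} = 12 + c$ ($E{\left(c \right)} = \left(20 + c\right) - 8 = 12 + c$)
$E{\left(-23 \right)} + \left(172 + 1249\right) = \left(12 - 23\right) + \left(172 + 1249\right) = -11 + 1421 = 1410$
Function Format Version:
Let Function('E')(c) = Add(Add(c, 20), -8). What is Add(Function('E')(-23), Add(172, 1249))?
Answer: 1410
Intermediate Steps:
Function('E')(c) = Add(12, c) (Function('E')(c) = Add(Add(20, c), -8) = Add(12, c))
Add(Function('E')(-23), Add(172, 1249)) = Add(Add(12, -23), Add(172, 1249)) = Add(-11, 1421) = 1410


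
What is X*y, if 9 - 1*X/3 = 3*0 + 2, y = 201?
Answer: 4221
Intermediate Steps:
X = 21 (X = 27 - 3*(3*0 + 2) = 27 - 3*(0 + 2) = 27 - 3*2 = 27 - 6 = 21)
X*y = 21*201 = 4221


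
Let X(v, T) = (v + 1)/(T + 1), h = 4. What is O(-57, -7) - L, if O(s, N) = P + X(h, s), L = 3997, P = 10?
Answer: -223277/56 ≈ -3987.1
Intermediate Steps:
X(v, T) = (1 + v)/(1 + T)
O(s, N) = 10 + 5/(1 + s) (O(s, N) = 10 + (1 + 4)/(1 + s) = 10 + 5/(1 + s))
O(-57, -7) - L = 5*(3 + 2*(-57))/(1 - 57) - 1*3997 = 5*(3 - 114)/(-56) - 3997 = 5*(-1/56)*(-111) - 3997 = 555/56 - 3997 = -223277/56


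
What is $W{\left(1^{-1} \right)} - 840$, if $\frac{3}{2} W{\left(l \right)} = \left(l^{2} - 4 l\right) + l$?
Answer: $- \frac{2524}{3} \approx -841.33$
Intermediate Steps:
$W{\left(l \right)} = - 2 l + \frac{2 l^{2}}{3}$ ($W{\left(l \right)} = \frac{2 \left(\left(l^{2} - 4 l\right) + l\right)}{3} = \frac{2 \left(l^{2} - 3 l\right)}{3} = - 2 l + \frac{2 l^{2}}{3}$)
$W{\left(1^{-1} \right)} - 840 = \frac{2 \left(-3 + 1^{-1}\right)}{3 \cdot 1} - 840 = \frac{2}{3} \cdot 1 \left(-3 + 1\right) - 840 = \frac{2}{3} \cdot 1 \left(-2\right) - 840 = - \frac{4}{3} - 840 = - \frac{2524}{3}$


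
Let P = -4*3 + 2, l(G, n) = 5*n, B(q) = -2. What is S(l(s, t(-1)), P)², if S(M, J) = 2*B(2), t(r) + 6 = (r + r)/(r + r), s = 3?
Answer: 16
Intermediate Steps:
t(r) = -5 (t(r) = -6 + (r + r)/(r + r) = -6 + (2*r)/((2*r)) = -6 + (2*r)*(1/(2*r)) = -6 + 1 = -5)
P = -10 (P = -12 + 2 = -10)
S(M, J) = -4 (S(M, J) = 2*(-2) = -4)
S(l(s, t(-1)), P)² = (-4)² = 16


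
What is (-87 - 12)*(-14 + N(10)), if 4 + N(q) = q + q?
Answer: -198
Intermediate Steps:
N(q) = -4 + 2*q (N(q) = -4 + (q + q) = -4 + 2*q)
(-87 - 12)*(-14 + N(10)) = (-87 - 12)*(-14 + (-4 + 2*10)) = -99*(-14 + (-4 + 20)) = -99*(-14 + 16) = -99*2 = -198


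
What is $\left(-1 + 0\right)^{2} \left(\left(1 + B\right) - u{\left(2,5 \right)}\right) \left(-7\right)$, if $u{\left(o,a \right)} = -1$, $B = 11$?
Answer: $-91$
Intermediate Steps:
$\left(-1 + 0\right)^{2} \left(\left(1 + B\right) - u{\left(2,5 \right)}\right) \left(-7\right) = \left(-1 + 0\right)^{2} \left(\left(1 + 11\right) - -1\right) \left(-7\right) = \left(-1\right)^{2} \left(12 + 1\right) \left(-7\right) = 1 \cdot 13 \left(-7\right) = 13 \left(-7\right) = -91$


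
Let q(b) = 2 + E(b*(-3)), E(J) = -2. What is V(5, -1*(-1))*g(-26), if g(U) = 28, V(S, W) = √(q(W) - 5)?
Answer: 28*I*√5 ≈ 62.61*I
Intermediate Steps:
q(b) = 0 (q(b) = 2 - 2 = 0)
V(S, W) = I*√5 (V(S, W) = √(0 - 5) = √(-5) = I*√5)
V(5, -1*(-1))*g(-26) = (I*√5)*28 = 28*I*√5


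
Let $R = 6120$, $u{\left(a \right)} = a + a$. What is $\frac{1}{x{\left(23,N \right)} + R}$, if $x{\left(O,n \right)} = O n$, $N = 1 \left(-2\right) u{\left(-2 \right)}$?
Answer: $\frac{1}{6304} \approx 0.00015863$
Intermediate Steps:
$u{\left(a \right)} = 2 a$
$N = 8$ ($N = 1 \left(-2\right) 2 \left(-2\right) = \left(-2\right) \left(-4\right) = 8$)
$\frac{1}{x{\left(23,N \right)} + R} = \frac{1}{23 \cdot 8 + 6120} = \frac{1}{184 + 6120} = \frac{1}{6304}$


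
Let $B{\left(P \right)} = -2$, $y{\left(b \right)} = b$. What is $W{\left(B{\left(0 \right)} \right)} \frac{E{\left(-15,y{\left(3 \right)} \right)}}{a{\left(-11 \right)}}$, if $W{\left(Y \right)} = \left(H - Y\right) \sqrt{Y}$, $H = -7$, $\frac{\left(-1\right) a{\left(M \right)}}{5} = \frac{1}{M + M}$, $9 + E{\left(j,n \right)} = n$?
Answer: $132 i \sqrt{2} \approx 186.68 i$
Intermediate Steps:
$E{\left(j,n \right)} = -9 + n$
$a{\left(M \right)} = - \frac{5}{2 M}$ ($a{\left(M \right)} = - \frac{5}{M + M} = - \frac{5}{2 M}$)
$W{\left(Y \right)} = \sqrt{Y} \left(-7 - Y\right)$ ($W{\left(Y \right)} = \left(-7 - Y\right) \sqrt{Y} = \sqrt{Y} \left(-7 - Y\right)$)
$W{\left(B{\left(0 \right)} \right)} \frac{E{\left(-15,y{\left(3 \right)} \right)}}{a{\left(-11 \right)}} = \sqrt{-2} \left(-7 - -2\right) \frac{-9 + 3}{\left(- \frac{5}{2}\right) \frac{1}{-11}} = i \sqrt{2} \left(-7 + 2\right) \left(- \frac{6}{\left(- \frac{5}{2}\right) \left(- \frac{1}{11}\right)}\right) = i \sqrt{2} \left(-5\right) \left(- \frac{6}{\frac{5}{22}}\right) = - 5 i \sqrt{2} \left(\left(-6\right) \frac{22}{5}\right) = - 5 i \sqrt{2} \left(- \frac{132}{5}\right) = 132 i \sqrt{2}$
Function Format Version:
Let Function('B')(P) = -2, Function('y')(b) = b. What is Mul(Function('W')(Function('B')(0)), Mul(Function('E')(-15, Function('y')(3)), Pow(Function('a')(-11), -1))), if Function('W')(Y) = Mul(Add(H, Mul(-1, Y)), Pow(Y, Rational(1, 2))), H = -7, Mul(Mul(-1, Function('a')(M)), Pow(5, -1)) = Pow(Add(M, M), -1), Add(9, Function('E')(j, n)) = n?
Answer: Mul(132, I, Pow(2, Rational(1, 2))) ≈ Mul(186.68, I)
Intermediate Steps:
Function('E')(j, n) = Add(-9, n)
Function('a')(M) = Mul(Rational(-5, 2), Pow(M, -1)) (Function('a')(M) = Mul(-5, Pow(Add(M, M), -1)) = Mul(-5, Pow(Mul(2, M), -1)) = Mul(-5, Mul(Rational(1, 2), Pow(M, -1))) = Mul(Rational(-5, 2), Pow(M, -1)))
Function('W')(Y) = Mul(Pow(Y, Rational(1, 2)), Add(-7, Mul(-1, Y))) (Function('W')(Y) = Mul(Add(-7, Mul(-1, Y)), Pow(Y, Rational(1, 2))) = Mul(Pow(Y, Rational(1, 2)), Add(-7, Mul(-1, Y))))
Mul(Function('W')(Function('B')(0)), Mul(Function('E')(-15, Function('y')(3)), Pow(Function('a')(-11), -1))) = Mul(Mul(Pow(-2, Rational(1, 2)), Add(-7, Mul(-1, -2))), Mul(Add(-9, 3), Pow(Mul(Rational(-5, 2), Pow(-11, -1)), -1))) = Mul(Mul(Mul(I, Pow(2, Rational(1, 2))), Add(-7, 2)), Mul(-6, Pow(Mul(Rational(-5, 2), Rational(-1, 11)), -1))) = Mul(Mul(Mul(I, Pow(2, Rational(1, 2))), -5), Mul(-6, Pow(Rational(5, 22), -1))) = Mul(Mul(-5, I, Pow(2, Rational(1, 2))), Mul(-6, Rational(22, 5))) = Mul(Mul(-5, I, Pow(2, Rational(1, 2))), Rational(-132, 5)) = Mul(132, I, Pow(2, Rational(1, 2)))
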